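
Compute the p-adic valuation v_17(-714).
v_17(-714) = 1

v_17(n) is the largest exponent k such that 17^k divides n. Factor out: -714 = -17^1 · 42. (Sign doesn't affect v_p.) So v_17(-714) = 1.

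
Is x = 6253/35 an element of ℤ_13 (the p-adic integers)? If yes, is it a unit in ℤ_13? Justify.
x ∈ ℤ_13 but not a unit; v_13(x) = 2 > 0

ℤ_13 = {x ∈ ℚ_13 : v_13(x) ≥ 0} and ℤ_13^× = {x ∈ ℤ_13 : v_13(x) = 0}. Here v_13(6253/35) = v_13(num) − v_13(den) = 2; compare against these criteria.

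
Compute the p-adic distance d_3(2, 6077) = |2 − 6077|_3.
d_3(2, 6077) = 1/243

Step 1 — x − y = 2 − 6077 = -6075. Step 2 — v_3(-6075) = 5 (factor: -6075 = −(3^5 · 25); the sign does not affect v_p). Step 3 — |x − y|_3 = 3^{-5} = 1/243.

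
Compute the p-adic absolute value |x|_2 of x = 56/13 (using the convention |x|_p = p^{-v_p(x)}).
|56/13|_2 = 1/8

Step 1 — compute v_2(x) by factoring powers of 2 out of the numerator and denominator: v_2(56/13) = 3. Step 2 — apply |x|_p = p^{-v_p(x)} = 2^{-3} = 1/8.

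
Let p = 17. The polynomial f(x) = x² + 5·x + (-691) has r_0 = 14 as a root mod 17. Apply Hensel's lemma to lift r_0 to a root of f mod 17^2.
r_1 = 167 (mod 289)

Hensel: r_{i+1} = r_i − f(r_i)·(f′(r_i))^{-1} mod 17^{i+2}, f′(x) = 2x + 5. Iterate:
  r_0 = 14 (mod 17)
  r_1 = 167 (mod 289)
Final: r = 167 satisfies f(r) ≡ 0 mod 17^2.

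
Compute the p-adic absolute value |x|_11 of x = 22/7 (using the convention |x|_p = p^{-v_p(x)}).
|22/7|_11 = 1/11

Step 1 — compute v_11(x) by factoring powers of 11 out of the numerator and denominator: v_11(22/7) = 1. Step 2 — apply |x|_p = p^{-v_p(x)} = 11^{-1} = 1/11.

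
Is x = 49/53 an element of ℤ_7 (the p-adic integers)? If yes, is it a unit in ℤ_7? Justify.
x ∈ ℤ_7 but not a unit; v_7(x) = 2 > 0

ℤ_7 = {x ∈ ℚ_7 : v_7(x) ≥ 0} and ℤ_7^× = {x ∈ ℤ_7 : v_7(x) = 0}. Here v_7(49/53) = v_7(num) − v_7(den) = 2; compare against these criteria.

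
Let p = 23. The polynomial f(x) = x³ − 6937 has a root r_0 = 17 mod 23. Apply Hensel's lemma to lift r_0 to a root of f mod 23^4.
r_3 = 76055 (mod 279841)

Hensel: r_{i+1} = r_i − f(r_i)/f′(r_i) mod 23^{i+2}, where f′(x) = 3x². Iterate:
  r_0 = 17 (mod 23)
  r_1 = 408 (mod 529)
  r_2 = 3053 (mod 12167)
  r_3 = 76055 (mod 279841)
Final: r = 76055 with f(r) ≡ 0 mod 23^4.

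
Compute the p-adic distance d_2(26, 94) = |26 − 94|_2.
d_2(26, 94) = 1/4

Step 1 — x − y = 26 − 94 = -68. Step 2 — v_2(-68) = 2 (factor: -68 = −(2^2 · 17); the sign does not affect v_p). Step 3 — |x − y|_2 = 2^{-2} = 1/4.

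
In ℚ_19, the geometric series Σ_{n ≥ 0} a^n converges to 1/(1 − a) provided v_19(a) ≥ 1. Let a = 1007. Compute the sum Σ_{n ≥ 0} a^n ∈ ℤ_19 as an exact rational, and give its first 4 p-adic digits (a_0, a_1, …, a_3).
Σ a^n = 1/(1 − a) = -1/1006;  first 4 digits = (1, 15, 18, 7)

v_19(a) = 1 ≥ 1, so the series converges in ℤ_19 to 1/(1 − a) = 1/(1 − 1007) = -1/1006. Expand this rational in ℤ_19: compute digits iteratively via d_i = x_i mod 19, x_{i+1} = (x_i − d_i)/19. The first 4 digits are (1, 15, 18, 7).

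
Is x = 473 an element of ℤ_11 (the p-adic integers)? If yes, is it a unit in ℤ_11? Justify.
x ∈ ℤ_11 but not a unit; v_11(x) = 1 > 0

ℤ_11 = {x ∈ ℚ_11 : v_11(x) ≥ 0} and ℤ_11^× = {x ∈ ℤ_11 : v_11(x) = 0}. Here v_11(473) = v_11(num) − v_11(den) = 1; compare against these criteria.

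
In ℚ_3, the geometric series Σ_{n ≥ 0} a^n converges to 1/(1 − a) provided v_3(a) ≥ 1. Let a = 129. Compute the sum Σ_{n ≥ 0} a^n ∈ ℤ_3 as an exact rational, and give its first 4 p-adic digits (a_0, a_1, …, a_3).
Σ a^n = 1/(1 − a) = -1/128;  first 4 digits = (1, 1, 0, 1)

v_3(a) = 1 ≥ 1, so the series converges in ℤ_3 to 1/(1 − a) = 1/(1 − 129) = -1/128. Expand this rational in ℤ_3: compute digits iteratively via d_i = x_i mod 3, x_{i+1} = (x_i − d_i)/3. The first 4 digits are (1, 1, 0, 1).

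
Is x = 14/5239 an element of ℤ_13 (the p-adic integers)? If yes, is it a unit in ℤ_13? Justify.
x ∉ ℤ_13 (v_13(x) = -2 < 0)

ℤ_13 = {x ∈ ℚ_13 : v_13(x) ≥ 0} and ℤ_13^× = {x ∈ ℤ_13 : v_13(x) = 0}. Here v_13(14/5239) = v_13(num) − v_13(den) = -2; compare against these criteria.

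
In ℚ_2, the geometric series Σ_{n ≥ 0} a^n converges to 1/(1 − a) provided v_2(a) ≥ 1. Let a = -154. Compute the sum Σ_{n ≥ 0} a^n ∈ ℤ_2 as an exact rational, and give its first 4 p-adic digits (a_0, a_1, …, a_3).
Σ a^n = 1/(1 − a) = 1/155;  first 4 digits = (1, 1, 0, 0)

v_2(a) = 1 ≥ 1, so the series converges in ℤ_2 to 1/(1 − a) = 1/(1 − (-154)) = 1/155. Expand this rational in ℤ_2: compute digits iteratively via d_i = x_i mod 2, x_{i+1} = (x_i − d_i)/2. The first 4 digits are (1, 1, 0, 0).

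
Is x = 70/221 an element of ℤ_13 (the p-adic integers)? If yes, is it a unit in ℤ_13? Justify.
x ∉ ℤ_13 (v_13(x) = -1 < 0)

ℤ_13 = {x ∈ ℚ_13 : v_13(x) ≥ 0} and ℤ_13^× = {x ∈ ℤ_13 : v_13(x) = 0}. Here v_13(70/221) = v_13(num) − v_13(den) = -1; compare against these criteria.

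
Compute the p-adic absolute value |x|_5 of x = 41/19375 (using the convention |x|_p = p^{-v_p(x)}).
|41/19375|_5 = 625

Step 1 — compute v_5(x) by factoring powers of 5 out of the numerator and denominator: v_5(41/19375) = -4. Step 2 — apply |x|_p = p^{-v_p(x)} = 5^{4} = 625.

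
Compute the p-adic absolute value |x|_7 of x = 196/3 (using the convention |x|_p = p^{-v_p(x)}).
|196/3|_7 = 1/49

Step 1 — compute v_7(x) by factoring powers of 7 out of the numerator and denominator: v_7(196/3) = 2. Step 2 — apply |x|_p = p^{-v_p(x)} = 7^{-2} = 1/49.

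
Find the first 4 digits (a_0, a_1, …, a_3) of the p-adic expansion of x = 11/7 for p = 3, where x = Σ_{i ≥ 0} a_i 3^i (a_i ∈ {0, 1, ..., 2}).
(a_0, …, a_3) = (2, 2, 1, 2)

v_3(11/7) = 0 (numerator and denominator both coprime to 3), so x ∈ ℤ_3^×. Compute digits iteratively via a_i = x_i mod 3, x_{i+1} = (x_i − a_i)/3, with x_0 = x:
  x_0 = 11/7;  a_0 = 2;  x_1 = (x_0 − 2)/3 = -1/7
  x_1 = -1/7;  a_1 = 2;  x_2 = (x_1 − 2)/3 = -5/7
  x_2 = -5/7;  a_2 = 1;  x_3 = (x_2 − 1)/3 = -4/7
  x_3 = -4/7;  a_3 = 2;  x_4 = (x_3 − 2)/3 = -6/7
Digits: (2, 2, 1, 2).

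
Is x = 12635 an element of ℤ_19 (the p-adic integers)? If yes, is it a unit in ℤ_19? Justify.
x ∈ ℤ_19 but not a unit; v_19(x) = 2 > 0

ℤ_19 = {x ∈ ℚ_19 : v_19(x) ≥ 0} and ℤ_19^× = {x ∈ ℤ_19 : v_19(x) = 0}. Here v_19(12635) = v_19(num) − v_19(den) = 2; compare against these criteria.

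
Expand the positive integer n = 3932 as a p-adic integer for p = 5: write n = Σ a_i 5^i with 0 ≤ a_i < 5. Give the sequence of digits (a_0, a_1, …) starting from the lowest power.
(a_0, a_1, …) = (2, 1, 2, 1, 1, 1)

Repeated division by 5 gives the digits low-to-high: 3932 = 2 + 1·5^1 + 2·5^2 + 1·5^3 + 1·5^4 + 1·5^5. Digit sequence: (2, 1, 2, 1, 1, 1).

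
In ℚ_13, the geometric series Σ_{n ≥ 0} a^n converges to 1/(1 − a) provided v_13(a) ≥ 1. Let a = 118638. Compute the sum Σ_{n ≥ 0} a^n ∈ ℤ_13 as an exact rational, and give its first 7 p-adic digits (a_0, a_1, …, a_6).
Σ a^n = 1/(1 − a) = -1/118637;  first 7 digits = (1, 0, 0, 2, 4, 0, 4)

v_13(a) = 3 ≥ 1, so the series converges in ℤ_13 to 1/(1 − a) = 1/(1 − 118638) = -1/118637. Expand this rational in ℤ_13: compute digits iteratively via d_i = x_i mod 13, x_{i+1} = (x_i − d_i)/13. The first 7 digits are (1, 0, 0, 2, 4, 0, 4).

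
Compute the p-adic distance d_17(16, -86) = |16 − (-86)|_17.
d_17(16, -86) = 1/17

Step 1 — x − y = 16 − (-86) = 102. Step 2 — v_17(102) = 1 (factor: 102 = (17^1 · 6); the sign does not affect v_p). Step 3 — |x − y|_17 = 17^{-1} = 1/17.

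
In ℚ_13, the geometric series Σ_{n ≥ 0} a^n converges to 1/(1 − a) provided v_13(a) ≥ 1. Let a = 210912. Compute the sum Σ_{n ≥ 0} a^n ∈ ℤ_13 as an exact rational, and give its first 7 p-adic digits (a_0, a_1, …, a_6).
Σ a^n = 1/(1 − a) = -1/210911;  first 7 digits = (1, 0, 0, 5, 7, 0, 12)

v_13(a) = 3 ≥ 1, so the series converges in ℤ_13 to 1/(1 − a) = 1/(1 − 210912) = -1/210911. Expand this rational in ℤ_13: compute digits iteratively via d_i = x_i mod 13, x_{i+1} = (x_i − d_i)/13. The first 7 digits are (1, 0, 0, 5, 7, 0, 12).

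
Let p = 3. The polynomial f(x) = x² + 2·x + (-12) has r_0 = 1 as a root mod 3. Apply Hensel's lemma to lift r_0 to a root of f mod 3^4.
r_3 = 64 (mod 81)

Hensel: r_{i+1} = r_i − f(r_i)·(f′(r_i))^{-1} mod 3^{i+2}, f′(x) = 2x + 2. Iterate:
  r_0 = 1 (mod 3)
  r_1 = 1 (mod 9)
  r_2 = 10 (mod 27)
  r_3 = 64 (mod 81)
Final: r = 64 satisfies f(r) ≡ 0 mod 3^4.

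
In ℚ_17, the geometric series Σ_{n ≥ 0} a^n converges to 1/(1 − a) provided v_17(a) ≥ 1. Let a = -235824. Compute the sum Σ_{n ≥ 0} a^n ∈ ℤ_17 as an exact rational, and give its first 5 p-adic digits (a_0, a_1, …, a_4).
Σ a^n = 1/(1 − a) = 1/235825;  first 5 digits = (1, 0, 0, 3, 14)

v_17(a) = 3 ≥ 1, so the series converges in ℤ_17 to 1/(1 − a) = 1/(1 − (-235824)) = 1/235825. Expand this rational in ℤ_17: compute digits iteratively via d_i = x_i mod 17, x_{i+1} = (x_i − d_i)/17. The first 5 digits are (1, 0, 0, 3, 14).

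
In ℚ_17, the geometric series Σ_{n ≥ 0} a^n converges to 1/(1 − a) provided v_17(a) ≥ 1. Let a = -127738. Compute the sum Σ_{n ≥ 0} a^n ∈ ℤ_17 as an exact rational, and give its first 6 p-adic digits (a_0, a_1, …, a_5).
Σ a^n = 1/(1 − a) = 1/127739;  first 6 digits = (1, 0, 0, 8, 15, 16)

v_17(a) = 3 ≥ 1, so the series converges in ℤ_17 to 1/(1 − a) = 1/(1 − (-127738)) = 1/127739. Expand this rational in ℤ_17: compute digits iteratively via d_i = x_i mod 17, x_{i+1} = (x_i − d_i)/17. The first 6 digits are (1, 0, 0, 8, 15, 16).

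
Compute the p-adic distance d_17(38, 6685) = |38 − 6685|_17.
d_17(38, 6685) = 1/289

Step 1 — x − y = 38 − 6685 = -6647. Step 2 — v_17(-6647) = 2 (factor: -6647 = −(17^2 · 23); the sign does not affect v_p). Step 3 — |x − y|_17 = 17^{-2} = 1/289.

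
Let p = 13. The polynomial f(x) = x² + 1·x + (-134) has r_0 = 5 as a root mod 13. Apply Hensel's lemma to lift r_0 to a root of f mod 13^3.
r_2 = 967 (mod 2197)

Hensel: r_{i+1} = r_i − f(r_i)·(f′(r_i))^{-1} mod 13^{i+2}, f′(x) = 2x + 1. Iterate:
  r_0 = 5 (mod 13)
  r_1 = 122 (mod 169)
  r_2 = 967 (mod 2197)
Final: r = 967 satisfies f(r) ≡ 0 mod 13^3.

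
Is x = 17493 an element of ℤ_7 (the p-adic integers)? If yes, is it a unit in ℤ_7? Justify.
x ∈ ℤ_7 but not a unit; v_7(x) = 3 > 0

ℤ_7 = {x ∈ ℚ_7 : v_7(x) ≥ 0} and ℤ_7^× = {x ∈ ℤ_7 : v_7(x) = 0}. Here v_7(17493) = v_7(num) − v_7(den) = 3; compare against these criteria.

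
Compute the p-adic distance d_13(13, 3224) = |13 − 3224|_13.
d_13(13, 3224) = 1/169

Step 1 — x − y = 13 − 3224 = -3211. Step 2 — v_13(-3211) = 2 (factor: -3211 = −(13^2 · 19); the sign does not affect v_p). Step 3 — |x − y|_13 = 13^{-2} = 1/169.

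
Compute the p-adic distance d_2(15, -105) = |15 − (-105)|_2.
d_2(15, -105) = 1/8

Step 1 — x − y = 15 − (-105) = 120. Step 2 — v_2(120) = 3 (factor: 120 = (2^3 · 15); the sign does not affect v_p). Step 3 — |x − y|_2 = 2^{-3} = 1/8.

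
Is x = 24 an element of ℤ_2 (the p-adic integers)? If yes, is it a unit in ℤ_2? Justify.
x ∈ ℤ_2 but not a unit; v_2(x) = 3 > 0

ℤ_2 = {x ∈ ℚ_2 : v_2(x) ≥ 0} and ℤ_2^× = {x ∈ ℤ_2 : v_2(x) = 0}. Here v_2(24) = v_2(num) − v_2(den) = 3; compare against these criteria.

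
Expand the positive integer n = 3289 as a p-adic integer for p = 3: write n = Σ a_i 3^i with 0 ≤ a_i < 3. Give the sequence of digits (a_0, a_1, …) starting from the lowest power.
(a_0, a_1, …) = (1, 1, 2, 1, 1, 1, 1, 1)

Repeated division by 3 gives the digits low-to-high: 3289 = 1 + 1·3^1 + 2·3^2 + 1·3^3 + 1·3^4 + 1·3^5 + 1·3^6 + 1·3^7. Digit sequence: (1, 1, 2, 1, 1, 1, 1, 1).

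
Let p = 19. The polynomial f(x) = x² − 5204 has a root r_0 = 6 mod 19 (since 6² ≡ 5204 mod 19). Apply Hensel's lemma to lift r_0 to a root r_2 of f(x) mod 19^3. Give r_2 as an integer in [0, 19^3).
r_2 = 2001 (mod 6859)

Hensel's recurrence: r_{i+1} = r_i − f(r_i)·(f′(r_i))^{-1} mod 19^{i+2}, with f′(x) = 2x. Iterate:
  r_0 = 6 (mod 19)
  r_1 = 196 (mod 361)
  r_2 = 2001 (mod 6859)
Final: r_2 = 2001, and one checks f(r_2) ≡ 0 mod 19^3.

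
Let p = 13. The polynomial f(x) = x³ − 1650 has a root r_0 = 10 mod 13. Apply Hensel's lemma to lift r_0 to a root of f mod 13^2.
r_1 = 153 (mod 169)

Hensel: r_{i+1} = r_i − f(r_i)/f′(r_i) mod 13^{i+2}, where f′(x) = 3x². Iterate:
  r_0 = 10 (mod 13)
  r_1 = 153 (mod 169)
Final: r = 153 with f(r) ≡ 0 mod 13^2.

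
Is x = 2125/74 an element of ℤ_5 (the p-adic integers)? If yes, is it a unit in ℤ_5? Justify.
x ∈ ℤ_5 but not a unit; v_5(x) = 3 > 0

ℤ_5 = {x ∈ ℚ_5 : v_5(x) ≥ 0} and ℤ_5^× = {x ∈ ℤ_5 : v_5(x) = 0}. Here v_5(2125/74) = v_5(num) − v_5(den) = 3; compare against these criteria.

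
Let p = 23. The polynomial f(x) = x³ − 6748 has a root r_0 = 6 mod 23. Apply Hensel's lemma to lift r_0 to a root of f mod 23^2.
r_1 = 282 (mod 529)

Hensel: r_{i+1} = r_i − f(r_i)/f′(r_i) mod 23^{i+2}, where f′(x) = 3x². Iterate:
  r_0 = 6 (mod 23)
  r_1 = 282 (mod 529)
Final: r = 282 with f(r) ≡ 0 mod 23^2.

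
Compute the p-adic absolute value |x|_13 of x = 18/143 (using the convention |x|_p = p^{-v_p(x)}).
|18/143|_13 = 13

Step 1 — compute v_13(x) by factoring powers of 13 out of the numerator and denominator: v_13(18/143) = -1. Step 2 — apply |x|_p = p^{-v_p(x)} = 13^{1} = 13.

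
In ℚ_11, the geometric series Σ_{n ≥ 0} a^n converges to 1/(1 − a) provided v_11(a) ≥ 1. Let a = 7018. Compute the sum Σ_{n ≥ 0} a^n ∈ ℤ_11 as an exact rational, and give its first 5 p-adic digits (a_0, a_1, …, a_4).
Σ a^n = 1/(1 − a) = -1/7017;  first 5 digits = (1, 0, 3, 5, 9)

v_11(a) = 2 ≥ 1, so the series converges in ℤ_11 to 1/(1 − a) = 1/(1 − 7018) = -1/7017. Expand this rational in ℤ_11: compute digits iteratively via d_i = x_i mod 11, x_{i+1} = (x_i − d_i)/11. The first 5 digits are (1, 0, 3, 5, 9).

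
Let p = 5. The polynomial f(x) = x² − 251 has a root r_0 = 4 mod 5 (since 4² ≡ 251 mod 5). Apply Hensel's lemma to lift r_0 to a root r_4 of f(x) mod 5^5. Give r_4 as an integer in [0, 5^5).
r_4 = 2999 (mod 3125)

Hensel's recurrence: r_{i+1} = r_i − f(r_i)·(f′(r_i))^{-1} mod 5^{i+2}, with f′(x) = 2x. Iterate:
  r_0 = 4 (mod 5)
  r_1 = 24 (mod 25)
  r_2 = 124 (mod 125)
  r_3 = 499 (mod 625)
  r_4 = 2999 (mod 3125)
Final: r_4 = 2999, and one checks f(r_4) ≡ 0 mod 5^5.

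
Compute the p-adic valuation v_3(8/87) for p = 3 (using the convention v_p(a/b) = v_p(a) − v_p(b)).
v_3(8/87) = -1

Factor powers of 3 from the numerator and denominator of the reduced fraction: 8 = 3^0 · 8 and 87 = 3^1 · 29. Apply v_p(a/b) = v_p(a) − v_p(b): v_3(8/87) = 0 − 1 = -1.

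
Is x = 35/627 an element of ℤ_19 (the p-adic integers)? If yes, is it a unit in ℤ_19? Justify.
x ∉ ℤ_19 (v_19(x) = -1 < 0)

ℤ_19 = {x ∈ ℚ_19 : v_19(x) ≥ 0} and ℤ_19^× = {x ∈ ℤ_19 : v_19(x) = 0}. Here v_19(35/627) = v_19(num) − v_19(den) = -1; compare against these criteria.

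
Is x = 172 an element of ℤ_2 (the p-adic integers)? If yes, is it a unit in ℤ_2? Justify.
x ∈ ℤ_2 but not a unit; v_2(x) = 2 > 0

ℤ_2 = {x ∈ ℚ_2 : v_2(x) ≥ 0} and ℤ_2^× = {x ∈ ℤ_2 : v_2(x) = 0}. Here v_2(172) = v_2(num) − v_2(den) = 2; compare against these criteria.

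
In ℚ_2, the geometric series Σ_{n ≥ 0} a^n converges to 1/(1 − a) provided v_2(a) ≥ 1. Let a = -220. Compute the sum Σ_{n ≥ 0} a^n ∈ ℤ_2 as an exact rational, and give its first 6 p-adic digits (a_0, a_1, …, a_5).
Σ a^n = 1/(1 − a) = 1/221;  first 6 digits = (1, 0, 1, 0, 1, 1)

v_2(a) = 2 ≥ 1, so the series converges in ℤ_2 to 1/(1 − a) = 1/(1 − (-220)) = 1/221. Expand this rational in ℤ_2: compute digits iteratively via d_i = x_i mod 2, x_{i+1} = (x_i − d_i)/2. The first 6 digits are (1, 0, 1, 0, 1, 1).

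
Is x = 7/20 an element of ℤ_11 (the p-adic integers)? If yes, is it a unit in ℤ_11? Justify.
x ∈ ℤ_11^× (unit); v_11(x) = 0

ℤ_11 = {x ∈ ℚ_11 : v_11(x) ≥ 0} and ℤ_11^× = {x ∈ ℤ_11 : v_11(x) = 0}. Here v_11(7/20) = v_11(num) − v_11(den) = 0; compare against these criteria.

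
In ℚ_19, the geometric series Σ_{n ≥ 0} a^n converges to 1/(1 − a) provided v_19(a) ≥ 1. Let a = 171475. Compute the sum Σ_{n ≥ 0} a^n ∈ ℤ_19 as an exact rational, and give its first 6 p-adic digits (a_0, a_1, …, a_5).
Σ a^n = 1/(1 − a) = -1/171474;  first 6 digits = (1, 0, 0, 6, 1, 0)

v_19(a) = 3 ≥ 1, so the series converges in ℤ_19 to 1/(1 − a) = 1/(1 − 171475) = -1/171474. Expand this rational in ℤ_19: compute digits iteratively via d_i = x_i mod 19, x_{i+1} = (x_i − d_i)/19. The first 6 digits are (1, 0, 0, 6, 1, 0).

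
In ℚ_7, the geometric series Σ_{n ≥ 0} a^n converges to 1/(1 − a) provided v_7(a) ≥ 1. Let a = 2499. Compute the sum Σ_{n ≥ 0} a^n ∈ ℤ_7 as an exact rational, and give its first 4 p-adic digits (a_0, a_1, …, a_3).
Σ a^n = 1/(1 − a) = -1/2498;  first 4 digits = (1, 0, 2, 0)

v_7(a) = 2 ≥ 1, so the series converges in ℤ_7 to 1/(1 − a) = 1/(1 − 2499) = -1/2498. Expand this rational in ℤ_7: compute digits iteratively via d_i = x_i mod 7, x_{i+1} = (x_i − d_i)/7. The first 4 digits are (1, 0, 2, 0).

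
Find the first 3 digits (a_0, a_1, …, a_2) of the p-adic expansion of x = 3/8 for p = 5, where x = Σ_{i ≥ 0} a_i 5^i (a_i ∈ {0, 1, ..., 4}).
(a_0, …, a_2) = (1, 3, 0)

v_5(3/8) = 0 (numerator and denominator both coprime to 5), so x ∈ ℤ_5^×. Compute digits iteratively via a_i = x_i mod 5, x_{i+1} = (x_i − a_i)/5, with x_0 = x:
  x_0 = 3/8;  a_0 = 1;  x_1 = (x_0 − 1)/5 = -1/8
  x_1 = -1/8;  a_1 = 3;  x_2 = (x_1 − 3)/5 = -5/8
  x_2 = -5/8;  a_2 = 0;  x_3 = (x_2 − 0)/5 = -1/8
Digits: (1, 3, 0).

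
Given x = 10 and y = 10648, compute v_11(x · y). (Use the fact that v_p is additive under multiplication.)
v_11(106480) = 3

v_p(x) = 0 (factor: 10 = 11^0 · 10); v_p(y) = 3 (factor: 10648 = 11^3 · 8). Additivity: v_p(xy) = v_p(x) + v_p(y) = 0 + 3 = 3. (Direct check: xy = 106480 = 11^3 · (80).)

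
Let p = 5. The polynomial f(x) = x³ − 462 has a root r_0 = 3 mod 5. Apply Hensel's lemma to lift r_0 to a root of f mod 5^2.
r_1 = 8 (mod 25)

Hensel: r_{i+1} = r_i − f(r_i)/f′(r_i) mod 5^{i+2}, where f′(x) = 3x². Iterate:
  r_0 = 3 (mod 5)
  r_1 = 8 (mod 25)
Final: r = 8 with f(r) ≡ 0 mod 5^2.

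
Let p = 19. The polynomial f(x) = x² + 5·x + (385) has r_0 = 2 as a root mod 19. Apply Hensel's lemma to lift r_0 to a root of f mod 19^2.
r_1 = 78 (mod 361)

Hensel: r_{i+1} = r_i − f(r_i)·(f′(r_i))^{-1} mod 19^{i+2}, f′(x) = 2x + 5. Iterate:
  r_0 = 2 (mod 19)
  r_1 = 78 (mod 361)
Final: r = 78 satisfies f(r) ≡ 0 mod 19^2.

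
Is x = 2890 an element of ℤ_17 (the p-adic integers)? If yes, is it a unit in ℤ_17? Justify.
x ∈ ℤ_17 but not a unit; v_17(x) = 2 > 0

ℤ_17 = {x ∈ ℚ_17 : v_17(x) ≥ 0} and ℤ_17^× = {x ∈ ℤ_17 : v_17(x) = 0}. Here v_17(2890) = v_17(num) − v_17(den) = 2; compare against these criteria.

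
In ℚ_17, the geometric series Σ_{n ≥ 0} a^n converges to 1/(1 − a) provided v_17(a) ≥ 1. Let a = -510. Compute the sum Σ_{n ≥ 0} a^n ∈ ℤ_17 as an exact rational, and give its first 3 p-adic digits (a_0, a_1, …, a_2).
Σ a^n = 1/(1 − a) = 1/511;  first 3 digits = (1, 4, 14)

v_17(a) = 1 ≥ 1, so the series converges in ℤ_17 to 1/(1 − a) = 1/(1 − (-510)) = 1/511. Expand this rational in ℤ_17: compute digits iteratively via d_i = x_i mod 17, x_{i+1} = (x_i − d_i)/17. The first 3 digits are (1, 4, 14).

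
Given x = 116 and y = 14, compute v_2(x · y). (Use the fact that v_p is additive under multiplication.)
v_2(1624) = 3

v_p(x) = 2 (factor: 116 = 2^2 · 29); v_p(y) = 1 (factor: 14 = 2^1 · 7). Additivity: v_p(xy) = v_p(x) + v_p(y) = 2 + 1 = 3. (Direct check: xy = 1624 = 2^3 · (203).)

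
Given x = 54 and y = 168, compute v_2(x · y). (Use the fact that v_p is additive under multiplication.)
v_2(9072) = 4

v_p(x) = 1 (factor: 54 = 2^1 · 27); v_p(y) = 3 (factor: 168 = 2^3 · 21). Additivity: v_p(xy) = v_p(x) + v_p(y) = 1 + 3 = 4. (Direct check: xy = 9072 = 2^4 · (567).)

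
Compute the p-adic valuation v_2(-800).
v_2(-800) = 5

v_2(n) is the largest exponent k such that 2^k divides n. Factor out: -800 = -2^5 · 25. (Sign doesn't affect v_p.) So v_2(-800) = 5.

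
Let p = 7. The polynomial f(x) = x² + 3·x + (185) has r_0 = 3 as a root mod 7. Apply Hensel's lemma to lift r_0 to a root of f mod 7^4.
r_3 = 808 (mod 2401)

Hensel: r_{i+1} = r_i − f(r_i)·(f′(r_i))^{-1} mod 7^{i+2}, f′(x) = 2x + 3. Iterate:
  r_0 = 3 (mod 7)
  r_1 = 24 (mod 49)
  r_2 = 122 (mod 343)
  r_3 = 808 (mod 2401)
Final: r = 808 satisfies f(r) ≡ 0 mod 7^4.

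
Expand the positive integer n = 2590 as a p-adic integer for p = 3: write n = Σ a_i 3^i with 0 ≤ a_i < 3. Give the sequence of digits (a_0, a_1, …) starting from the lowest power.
(a_0, a_1, …) = (1, 2, 2, 2, 1, 1, 0, 1)

Repeated division by 3 gives the digits low-to-high: 2590 = 1 + 2·3^1 + 2·3^2 + 2·3^3 + 1·3^4 + 1·3^5 + 1·3^7. Digit sequence: (1, 2, 2, 2, 1, 1, 0, 1).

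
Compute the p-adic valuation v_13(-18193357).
v_13(-18193357) = 5

v_13(n) is the largest exponent k such that 13^k divides n. Factor out: -18193357 = -13^5 · 49. (Sign doesn't affect v_p.) So v_13(-18193357) = 5.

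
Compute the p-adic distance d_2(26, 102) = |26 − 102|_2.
d_2(26, 102) = 1/4

Step 1 — x − y = 26 − 102 = -76. Step 2 — v_2(-76) = 2 (factor: -76 = −(2^2 · 19); the sign does not affect v_p). Step 3 — |x − y|_2 = 2^{-2} = 1/4.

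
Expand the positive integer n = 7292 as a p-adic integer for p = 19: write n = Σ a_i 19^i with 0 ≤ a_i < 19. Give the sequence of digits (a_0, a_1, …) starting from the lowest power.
(a_0, a_1, …) = (15, 3, 1, 1)

Repeated division by 19 gives the digits low-to-high: 7292 = 15 + 3·19^1 + 1·19^2 + 1·19^3. Digit sequence: (15, 3, 1, 1).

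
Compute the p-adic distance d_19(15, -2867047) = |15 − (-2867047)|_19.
d_19(15, -2867047) = 1/130321

Step 1 — x − y = 15 − (-2867047) = 2867062. Step 2 — v_19(2867062) = 4 (factor: 2867062 = (19^4 · 22); the sign does not affect v_p). Step 3 — |x − y|_19 = 19^{-4} = 1/130321.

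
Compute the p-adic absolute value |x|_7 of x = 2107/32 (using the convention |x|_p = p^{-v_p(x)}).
|2107/32|_7 = 1/49

Step 1 — compute v_7(x) by factoring powers of 7 out of the numerator and denominator: v_7(2107/32) = 2. Step 2 — apply |x|_p = p^{-v_p(x)} = 7^{-2} = 1/49.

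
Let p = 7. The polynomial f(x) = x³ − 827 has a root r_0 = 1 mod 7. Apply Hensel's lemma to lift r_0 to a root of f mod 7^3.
r_2 = 309 (mod 343)

Hensel: r_{i+1} = r_i − f(r_i)/f′(r_i) mod 7^{i+2}, where f′(x) = 3x². Iterate:
  r_0 = 1 (mod 7)
  r_1 = 15 (mod 49)
  r_2 = 309 (mod 343)
Final: r = 309 with f(r) ≡ 0 mod 7^3.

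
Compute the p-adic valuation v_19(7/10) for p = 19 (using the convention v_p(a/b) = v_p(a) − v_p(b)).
v_19(7/10) = 0

Factor powers of 19 from the numerator and denominator of the reduced fraction: 7 = 19^0 · 7 and 10 = 19^0 · 10. Apply v_p(a/b) = v_p(a) − v_p(b): v_19(7/10) = 0 − 0 = 0.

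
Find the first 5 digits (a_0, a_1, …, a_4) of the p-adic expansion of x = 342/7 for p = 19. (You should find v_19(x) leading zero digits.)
(a_0, …, a_4) = (0, 8, 16, 10, 13)

v_19(342/7) = 1, so a_0 = ... = a_0 = 0. Factor out: x = 19^1 · u with u = 18/7 a unit in ℤ_19. Expand u iteratively via a_{v+i} = u_i mod 19, u_{i+1} = (u_i − a_{v+i})/19:
  u_0 = 18/7;  a_1 = 8;  u_1 = (u_0 − 8)/19 = -2/7
  u_1 = -2/7;  a_2 = 16;  u_2 = (u_1 − 16)/19 = -6/7
  u_2 = -6/7;  a_3 = 10;  u_3 = (u_2 − 10)/19 = -4/7
  u_3 = -4/7;  a_4 = 13;  u_4 = (u_3 − 13)/19 = -5/7
Digits: (0, 8, 16, 10, 13).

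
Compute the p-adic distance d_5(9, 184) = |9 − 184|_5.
d_5(9, 184) = 1/25

Step 1 — x − y = 9 − 184 = -175. Step 2 — v_5(-175) = 2 (factor: -175 = −(5^2 · 7); the sign does not affect v_p). Step 3 — |x − y|_5 = 5^{-2} = 1/25.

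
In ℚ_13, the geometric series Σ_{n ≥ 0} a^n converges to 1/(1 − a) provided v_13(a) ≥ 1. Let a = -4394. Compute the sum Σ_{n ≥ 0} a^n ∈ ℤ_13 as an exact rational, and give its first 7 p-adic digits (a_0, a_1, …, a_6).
Σ a^n = 1/(1 − a) = 1/4395;  first 7 digits = (1, 0, 0, 11, 12, 12, 3)

v_13(a) = 3 ≥ 1, so the series converges in ℤ_13 to 1/(1 − a) = 1/(1 − (-4394)) = 1/4395. Expand this rational in ℤ_13: compute digits iteratively via d_i = x_i mod 13, x_{i+1} = (x_i − d_i)/13. The first 7 digits are (1, 0, 0, 11, 12, 12, 3).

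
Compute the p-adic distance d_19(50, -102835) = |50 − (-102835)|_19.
d_19(50, -102835) = 1/6859

Step 1 — x − y = 50 − (-102835) = 102885. Step 2 — v_19(102885) = 3 (factor: 102885 = (19^3 · 15); the sign does not affect v_p). Step 3 — |x − y|_19 = 19^{-3} = 1/6859.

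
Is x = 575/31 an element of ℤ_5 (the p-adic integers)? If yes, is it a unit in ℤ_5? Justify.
x ∈ ℤ_5 but not a unit; v_5(x) = 2 > 0

ℤ_5 = {x ∈ ℚ_5 : v_5(x) ≥ 0} and ℤ_5^× = {x ∈ ℤ_5 : v_5(x) = 0}. Here v_5(575/31) = v_5(num) − v_5(den) = 2; compare against these criteria.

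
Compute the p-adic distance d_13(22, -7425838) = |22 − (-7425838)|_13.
d_13(22, -7425838) = 1/371293

Step 1 — x − y = 22 − (-7425838) = 7425860. Step 2 — v_13(7425860) = 5 (factor: 7425860 = (13^5 · 20); the sign does not affect v_p). Step 3 — |x − y|_13 = 13^{-5} = 1/371293.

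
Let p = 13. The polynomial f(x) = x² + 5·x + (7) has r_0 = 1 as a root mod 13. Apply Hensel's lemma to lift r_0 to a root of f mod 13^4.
r_3 = 20931 (mod 28561)

Hensel: r_{i+1} = r_i − f(r_i)·(f′(r_i))^{-1} mod 13^{i+2}, f′(x) = 2x + 5. Iterate:
  r_0 = 1 (mod 13)
  r_1 = 144 (mod 169)
  r_2 = 1158 (mod 2197)
  r_3 = 20931 (mod 28561)
Final: r = 20931 satisfies f(r) ≡ 0 mod 13^4.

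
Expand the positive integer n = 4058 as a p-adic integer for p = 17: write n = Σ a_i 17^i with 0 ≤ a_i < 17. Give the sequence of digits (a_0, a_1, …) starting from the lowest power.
(a_0, a_1, …) = (12, 0, 14)

Repeated division by 17 gives the digits low-to-high: 4058 = 12 + 14·17^2. Digit sequence: (12, 0, 14).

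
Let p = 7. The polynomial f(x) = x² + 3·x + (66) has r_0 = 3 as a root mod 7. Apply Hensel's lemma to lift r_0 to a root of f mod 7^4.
r_3 = 941 (mod 2401)

Hensel: r_{i+1} = r_i − f(r_i)·(f′(r_i))^{-1} mod 7^{i+2}, f′(x) = 2x + 3. Iterate:
  r_0 = 3 (mod 7)
  r_1 = 10 (mod 49)
  r_2 = 255 (mod 343)
  r_3 = 941 (mod 2401)
Final: r = 941 satisfies f(r) ≡ 0 mod 7^4.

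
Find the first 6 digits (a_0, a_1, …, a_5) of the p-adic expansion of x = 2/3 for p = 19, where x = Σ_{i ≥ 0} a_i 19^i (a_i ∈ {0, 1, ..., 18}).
(a_0, …, a_5) = (7, 6, 6, 6, 6, 6)

v_19(2/3) = 0 (numerator and denominator both coprime to 19), so x ∈ ℤ_19^×. Compute digits iteratively via a_i = x_i mod 19, x_{i+1} = (x_i − a_i)/19, with x_0 = x:
  x_0 = 2/3;  a_0 = 7;  x_1 = (x_0 − 7)/19 = -1/3
  x_1 = -1/3;  a_1 = 6;  x_2 = (x_1 − 6)/19 = -1/3
  x_2 = -1/3;  a_2 = 6;  x_3 = (x_2 − 6)/19 = -1/3
  x_3 = -1/3;  a_3 = 6;  x_4 = (x_3 − 6)/19 = -1/3
  x_4 = -1/3;  a_4 = 6;  x_5 = (x_4 − 6)/19 = -1/3
  x_5 = -1/3;  a_5 = 6;  x_6 = (x_5 − 6)/19 = -1/3
Digits: (7, 6, 6, 6, 6, 6).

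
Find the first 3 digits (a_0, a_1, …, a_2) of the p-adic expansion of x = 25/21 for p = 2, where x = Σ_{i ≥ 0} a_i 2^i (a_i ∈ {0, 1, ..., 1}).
(a_0, …, a_2) = (1, 0, 1)

v_2(25/21) = 0 (numerator and denominator both coprime to 2), so x ∈ ℤ_2^×. Compute digits iteratively via a_i = x_i mod 2, x_{i+1} = (x_i − a_i)/2, with x_0 = x:
  x_0 = 25/21;  a_0 = 1;  x_1 = (x_0 − 1)/2 = 2/21
  x_1 = 2/21;  a_1 = 0;  x_2 = (x_1 − 0)/2 = 1/21
  x_2 = 1/21;  a_2 = 1;  x_3 = (x_2 − 1)/2 = -10/21
Digits: (1, 0, 1).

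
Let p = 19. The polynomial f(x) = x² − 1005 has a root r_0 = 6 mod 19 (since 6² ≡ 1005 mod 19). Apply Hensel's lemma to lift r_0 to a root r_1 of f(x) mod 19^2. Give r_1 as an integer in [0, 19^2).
r_1 = 177 (mod 361)

Hensel's recurrence: r_{i+1} = r_i − f(r_i)·(f′(r_i))^{-1} mod 19^{i+2}, with f′(x) = 2x. Iterate:
  r_0 = 6 (mod 19)
  r_1 = 177 (mod 361)
Final: r_1 = 177, and one checks f(r_1) ≡ 0 mod 19^2.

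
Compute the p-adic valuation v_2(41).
v_2(41) = 0

v_2(n) is the largest exponent k such that 2^k divides n. Factor out: 41 = 2^0 · 41. (Sign doesn't affect v_p.) So v_2(41) = 0.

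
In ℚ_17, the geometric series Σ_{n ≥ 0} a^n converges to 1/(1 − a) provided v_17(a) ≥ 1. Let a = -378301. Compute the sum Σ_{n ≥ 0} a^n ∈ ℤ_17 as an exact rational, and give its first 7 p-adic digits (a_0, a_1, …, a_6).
Σ a^n = 1/(1 − a) = 1/378302;  first 7 digits = (1, 0, 0, 8, 12, 16, 12)

v_17(a) = 3 ≥ 1, so the series converges in ℤ_17 to 1/(1 − a) = 1/(1 − (-378301)) = 1/378302. Expand this rational in ℤ_17: compute digits iteratively via d_i = x_i mod 17, x_{i+1} = (x_i − d_i)/17. The first 7 digits are (1, 0, 0, 8, 12, 16, 12).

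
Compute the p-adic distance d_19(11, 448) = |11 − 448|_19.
d_19(11, 448) = 1/19

Step 1 — x − y = 11 − 448 = -437. Step 2 — v_19(-437) = 1 (factor: -437 = −(19^1 · 23); the sign does not affect v_p). Step 3 — |x − y|_19 = 19^{-1} = 1/19.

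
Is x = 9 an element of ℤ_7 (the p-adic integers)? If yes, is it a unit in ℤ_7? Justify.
x ∈ ℤ_7^× (unit); v_7(x) = 0

ℤ_7 = {x ∈ ℚ_7 : v_7(x) ≥ 0} and ℤ_7^× = {x ∈ ℤ_7 : v_7(x) = 0}. Here v_7(9) = v_7(num) − v_7(den) = 0; compare against these criteria.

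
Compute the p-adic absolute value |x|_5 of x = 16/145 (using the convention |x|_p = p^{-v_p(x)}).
|16/145|_5 = 5

Step 1 — compute v_5(x) by factoring powers of 5 out of the numerator and denominator: v_5(16/145) = -1. Step 2 — apply |x|_p = p^{-v_p(x)} = 5^{1} = 5.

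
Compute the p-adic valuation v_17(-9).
v_17(-9) = 0

v_17(n) is the largest exponent k such that 17^k divides n. Factor out: -9 = -17^0 · 9. (Sign doesn't affect v_p.) So v_17(-9) = 0.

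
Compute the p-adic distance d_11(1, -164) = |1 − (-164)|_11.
d_11(1, -164) = 1/11

Step 1 — x − y = 1 − (-164) = 165. Step 2 — v_11(165) = 1 (factor: 165 = (11^1 · 15); the sign does not affect v_p). Step 3 — |x − y|_11 = 11^{-1} = 1/11.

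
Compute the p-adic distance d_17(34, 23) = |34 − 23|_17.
d_17(34, 23) = 1

Step 1 — x − y = 34 − 23 = 11. Step 2 — v_17(11) = 0 (factor: 11 = (17^0 · 11); the sign does not affect v_p). Step 3 — |x − y|_17 = 17^{0} = 1.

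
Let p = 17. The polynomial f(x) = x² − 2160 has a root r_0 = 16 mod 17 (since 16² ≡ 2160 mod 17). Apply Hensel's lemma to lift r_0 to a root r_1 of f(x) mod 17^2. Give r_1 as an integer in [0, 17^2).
r_1 = 220 (mod 289)

Hensel's recurrence: r_{i+1} = r_i − f(r_i)·(f′(r_i))^{-1} mod 17^{i+2}, with f′(x) = 2x. Iterate:
  r_0 = 16 (mod 17)
  r_1 = 220 (mod 289)
Final: r_1 = 220, and one checks f(r_1) ≡ 0 mod 17^2.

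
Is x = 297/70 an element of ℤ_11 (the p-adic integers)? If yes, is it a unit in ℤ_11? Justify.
x ∈ ℤ_11 but not a unit; v_11(x) = 1 > 0

ℤ_11 = {x ∈ ℚ_11 : v_11(x) ≥ 0} and ℤ_11^× = {x ∈ ℤ_11 : v_11(x) = 0}. Here v_11(297/70) = v_11(num) − v_11(den) = 1; compare against these criteria.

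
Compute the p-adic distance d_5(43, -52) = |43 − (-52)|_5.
d_5(43, -52) = 1/5

Step 1 — x − y = 43 − (-52) = 95. Step 2 — v_5(95) = 1 (factor: 95 = (5^1 · 19); the sign does not affect v_p). Step 3 — |x − y|_5 = 5^{-1} = 1/5.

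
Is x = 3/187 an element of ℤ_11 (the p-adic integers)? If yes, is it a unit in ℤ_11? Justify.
x ∉ ℤ_11 (v_11(x) = -1 < 0)

ℤ_11 = {x ∈ ℚ_11 : v_11(x) ≥ 0} and ℤ_11^× = {x ∈ ℤ_11 : v_11(x) = 0}. Here v_11(3/187) = v_11(num) − v_11(den) = -1; compare against these criteria.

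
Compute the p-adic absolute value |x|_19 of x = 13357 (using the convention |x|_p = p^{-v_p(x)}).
|13357|_19 = 1/361

Step 1 — compute v_19(x) by factoring powers of 19 out of the numerator and denominator: v_19(13357) = 2. Step 2 — apply |x|_p = p^{-v_p(x)} = 19^{-2} = 1/361.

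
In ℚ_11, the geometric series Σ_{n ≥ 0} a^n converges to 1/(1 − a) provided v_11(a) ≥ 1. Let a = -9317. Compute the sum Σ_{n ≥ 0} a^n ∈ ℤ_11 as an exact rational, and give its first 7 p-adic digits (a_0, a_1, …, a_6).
Σ a^n = 1/(1 − a) = 1/9318;  first 7 digits = (1, 0, 0, 4, 10, 10, 4)

v_11(a) = 3 ≥ 1, so the series converges in ℤ_11 to 1/(1 − a) = 1/(1 − (-9317)) = 1/9318. Expand this rational in ℤ_11: compute digits iteratively via d_i = x_i mod 11, x_{i+1} = (x_i − d_i)/11. The first 7 digits are (1, 0, 0, 4, 10, 10, 4).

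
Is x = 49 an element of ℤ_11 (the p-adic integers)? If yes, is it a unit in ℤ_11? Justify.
x ∈ ℤ_11^× (unit); v_11(x) = 0

ℤ_11 = {x ∈ ℚ_11 : v_11(x) ≥ 0} and ℤ_11^× = {x ∈ ℤ_11 : v_11(x) = 0}. Here v_11(49) = v_11(num) − v_11(den) = 0; compare against these criteria.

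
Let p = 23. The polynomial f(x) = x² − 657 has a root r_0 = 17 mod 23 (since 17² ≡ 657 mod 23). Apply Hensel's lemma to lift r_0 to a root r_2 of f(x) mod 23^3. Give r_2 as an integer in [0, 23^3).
r_2 = 9861 (mod 12167)

Hensel's recurrence: r_{i+1} = r_i − f(r_i)·(f′(r_i))^{-1} mod 23^{i+2}, with f′(x) = 2x. Iterate:
  r_0 = 17 (mod 23)
  r_1 = 339 (mod 529)
  r_2 = 9861 (mod 12167)
Final: r_2 = 9861, and one checks f(r_2) ≡ 0 mod 23^3.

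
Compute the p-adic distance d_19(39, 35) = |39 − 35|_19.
d_19(39, 35) = 1

Step 1 — x − y = 39 − 35 = 4. Step 2 — v_19(4) = 0 (factor: 4 = (19^0 · 4); the sign does not affect v_p). Step 3 — |x − y|_19 = 19^{0} = 1.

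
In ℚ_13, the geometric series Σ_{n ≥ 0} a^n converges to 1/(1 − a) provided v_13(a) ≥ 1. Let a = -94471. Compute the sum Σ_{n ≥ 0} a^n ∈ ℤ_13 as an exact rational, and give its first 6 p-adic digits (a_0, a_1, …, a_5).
Σ a^n = 1/(1 − a) = 1/94472;  first 6 digits = (1, 0, 0, 9, 9, 12)

v_13(a) = 3 ≥ 1, so the series converges in ℤ_13 to 1/(1 − a) = 1/(1 − (-94471)) = 1/94472. Expand this rational in ℤ_13: compute digits iteratively via d_i = x_i mod 13, x_{i+1} = (x_i − d_i)/13. The first 6 digits are (1, 0, 0, 9, 9, 12).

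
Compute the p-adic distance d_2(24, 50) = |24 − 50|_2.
d_2(24, 50) = 1/2

Step 1 — x − y = 24 − 50 = -26. Step 2 — v_2(-26) = 1 (factor: -26 = −(2^1 · 13); the sign does not affect v_p). Step 3 — |x − y|_2 = 2^{-1} = 1/2.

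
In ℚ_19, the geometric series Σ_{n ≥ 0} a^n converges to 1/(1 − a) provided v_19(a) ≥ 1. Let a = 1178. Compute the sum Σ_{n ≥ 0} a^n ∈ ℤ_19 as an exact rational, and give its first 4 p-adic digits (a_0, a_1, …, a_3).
Σ a^n = 1/(1 − a) = -1/1177;  first 4 digits = (1, 5, 9, 4)

v_19(a) = 1 ≥ 1, so the series converges in ℤ_19 to 1/(1 − a) = 1/(1 − 1178) = -1/1177. Expand this rational in ℤ_19: compute digits iteratively via d_i = x_i mod 19, x_{i+1} = (x_i − d_i)/19. The first 4 digits are (1, 5, 9, 4).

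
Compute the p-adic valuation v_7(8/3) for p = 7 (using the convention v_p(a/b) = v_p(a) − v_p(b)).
v_7(8/3) = 0

Factor powers of 7 from the numerator and denominator of the reduced fraction: 8 = 7^0 · 8 and 3 = 7^0 · 3. Apply v_p(a/b) = v_p(a) − v_p(b): v_7(8/3) = 0 − 0 = 0.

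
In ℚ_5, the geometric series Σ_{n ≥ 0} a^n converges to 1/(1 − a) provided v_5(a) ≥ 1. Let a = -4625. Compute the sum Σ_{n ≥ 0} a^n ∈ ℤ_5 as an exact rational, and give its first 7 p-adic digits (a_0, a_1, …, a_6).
Σ a^n = 1/(1 − a) = 1/4626;  first 7 digits = (1, 0, 0, 3, 2, 3, 3)

v_5(a) = 3 ≥ 1, so the series converges in ℤ_5 to 1/(1 − a) = 1/(1 − (-4625)) = 1/4626. Expand this rational in ℤ_5: compute digits iteratively via d_i = x_i mod 5, x_{i+1} = (x_i − d_i)/5. The first 7 digits are (1, 0, 0, 3, 2, 3, 3).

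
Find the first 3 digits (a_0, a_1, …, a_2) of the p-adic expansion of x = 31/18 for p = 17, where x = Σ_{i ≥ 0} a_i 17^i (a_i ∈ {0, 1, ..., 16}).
(a_0, …, a_2) = (14, 4, 12)

v_17(31/18) = 0 (numerator and denominator both coprime to 17), so x ∈ ℤ_17^×. Compute digits iteratively via a_i = x_i mod 17, x_{i+1} = (x_i − a_i)/17, with x_0 = x:
  x_0 = 31/18;  a_0 = 14;  x_1 = (x_0 − 14)/17 = -13/18
  x_1 = -13/18;  a_1 = 4;  x_2 = (x_1 − 4)/17 = -5/18
  x_2 = -5/18;  a_2 = 12;  x_3 = (x_2 − 12)/17 = -13/18
Digits: (14, 4, 12).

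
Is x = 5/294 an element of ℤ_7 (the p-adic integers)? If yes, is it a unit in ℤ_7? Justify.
x ∉ ℤ_7 (v_7(x) = -2 < 0)

ℤ_7 = {x ∈ ℚ_7 : v_7(x) ≥ 0} and ℤ_7^× = {x ∈ ℤ_7 : v_7(x) = 0}. Here v_7(5/294) = v_7(num) − v_7(den) = -2; compare against these criteria.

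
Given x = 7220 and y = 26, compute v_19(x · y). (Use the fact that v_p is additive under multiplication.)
v_19(187720) = 2

v_p(x) = 2 (factor: 7220 = 19^2 · 20); v_p(y) = 0 (factor: 26 = 19^0 · 26). Additivity: v_p(xy) = v_p(x) + v_p(y) = 2 + 0 = 2. (Direct check: xy = 187720 = 19^2 · (520).)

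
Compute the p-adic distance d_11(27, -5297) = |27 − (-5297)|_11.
d_11(27, -5297) = 1/1331

Step 1 — x − y = 27 − (-5297) = 5324. Step 2 — v_11(5324) = 3 (factor: 5324 = (11^3 · 4); the sign does not affect v_p). Step 3 — |x − y|_11 = 11^{-3} = 1/1331.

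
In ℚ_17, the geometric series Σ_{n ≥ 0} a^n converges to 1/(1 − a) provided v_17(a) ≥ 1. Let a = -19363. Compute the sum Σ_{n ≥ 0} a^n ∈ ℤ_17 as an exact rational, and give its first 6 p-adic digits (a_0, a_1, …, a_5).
Σ a^n = 1/(1 − a) = 1/19364;  first 6 digits = (1, 0, 1, 13, 0, 9)

v_17(a) = 2 ≥ 1, so the series converges in ℤ_17 to 1/(1 − a) = 1/(1 − (-19363)) = 1/19364. Expand this rational in ℤ_17: compute digits iteratively via d_i = x_i mod 17, x_{i+1} = (x_i − d_i)/17. The first 6 digits are (1, 0, 1, 13, 0, 9).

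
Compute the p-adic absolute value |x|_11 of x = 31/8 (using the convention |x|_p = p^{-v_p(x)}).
|31/8|_11 = 1

Step 1 — compute v_11(x) by factoring powers of 11 out of the numerator and denominator: v_11(31/8) = 0. Step 2 — apply |x|_p = p^{-v_p(x)} = 11^{0} = 1.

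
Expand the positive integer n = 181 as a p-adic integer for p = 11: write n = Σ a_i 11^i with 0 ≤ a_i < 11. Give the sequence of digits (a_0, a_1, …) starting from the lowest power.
(a_0, a_1, …) = (5, 5, 1)

Repeated division by 11 gives the digits low-to-high: 181 = 5 + 5·11^1 + 1·11^2. Digit sequence: (5, 5, 1).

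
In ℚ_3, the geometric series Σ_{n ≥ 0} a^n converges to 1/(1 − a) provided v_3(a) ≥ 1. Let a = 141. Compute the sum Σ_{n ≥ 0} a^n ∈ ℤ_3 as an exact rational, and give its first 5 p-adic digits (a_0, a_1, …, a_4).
Σ a^n = 1/(1 − a) = -1/140;  first 5 digits = (1, 2, 1, 2, 1)

v_3(a) = 1 ≥ 1, so the series converges in ℤ_3 to 1/(1 − a) = 1/(1 − 141) = -1/140. Expand this rational in ℤ_3: compute digits iteratively via d_i = x_i mod 3, x_{i+1} = (x_i − d_i)/3. The first 5 digits are (1, 2, 1, 2, 1).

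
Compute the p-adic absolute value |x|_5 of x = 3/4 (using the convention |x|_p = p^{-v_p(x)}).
|3/4|_5 = 1

Step 1 — compute v_5(x) by factoring powers of 5 out of the numerator and denominator: v_5(3/4) = 0. Step 2 — apply |x|_p = p^{-v_p(x)} = 5^{0} = 1.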